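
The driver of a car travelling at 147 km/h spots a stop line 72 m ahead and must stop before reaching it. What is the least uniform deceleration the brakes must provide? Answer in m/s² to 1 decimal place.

Required deceleration ≈ 11.6 m/s²

147 km/h ÷ 3.6 = 40.8333 m/s.
v² = 2a·d ⇒ a = v²/(2d) = 40.8333² / (2 × 72.000) = 1667.358 / 144.000 = 11.5789 m/s².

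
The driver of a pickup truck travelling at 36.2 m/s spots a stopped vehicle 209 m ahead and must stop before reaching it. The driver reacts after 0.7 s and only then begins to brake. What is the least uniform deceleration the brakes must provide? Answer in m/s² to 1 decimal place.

Distance covered during reaction = 36.2000 × 0.7 = 25.340 m.
Distance available for braking: 209 − 25.340 = 183.660 m.
v² = 2a·d ⇒ a = v²/(2d) = 36.2000² / (2 × 183.660) = 1310.440 / 367.320 = 3.5676 m/s².

Required deceleration ≈ 3.6 m/s²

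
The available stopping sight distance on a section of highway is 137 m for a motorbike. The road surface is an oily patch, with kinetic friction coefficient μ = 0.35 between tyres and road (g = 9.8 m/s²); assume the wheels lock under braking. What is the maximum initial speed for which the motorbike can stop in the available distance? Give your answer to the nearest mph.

Maximum speed ≈ 69 mph

a = μg = 0.35 × 9.8 = 3.430 m/s².
v²/(2a) = d ⇒ v = √(2 × 3.430 × 137) = √939.82 = 30.6565 m/s.
30.6565 m/s ÷ 0.44704 = 68.577 mph.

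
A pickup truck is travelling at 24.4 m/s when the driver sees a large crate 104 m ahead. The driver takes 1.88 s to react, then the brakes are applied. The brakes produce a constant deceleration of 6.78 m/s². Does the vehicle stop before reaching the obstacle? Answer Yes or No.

Reaction distance = 24.4000 × 1.88 = 45.872 m.
Braking distance = v²/(2a) = 595.360 / 13.560 = 43.906 m.
Total stopping distance = 45.872 + 43.906 = 89.778 m, vs 104 m available — it stops with 104 − 89.778 = 14.222 m to spare.

Yes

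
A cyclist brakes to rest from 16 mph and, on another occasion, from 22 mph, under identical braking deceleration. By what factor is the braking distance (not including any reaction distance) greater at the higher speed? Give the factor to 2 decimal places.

Braking distance d = v²/(2a), so with a fixed, d ∝ v².
Factor = (22/16)² = 1.3750² = 1.8906.

Factor ≈ 1.89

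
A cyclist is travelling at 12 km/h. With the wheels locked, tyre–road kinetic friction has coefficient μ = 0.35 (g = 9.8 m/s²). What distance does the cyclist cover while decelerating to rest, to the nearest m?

Braking distance ≈ 2 m

12 km/h ÷ 3.6 = 3.3333 m/s.
a = μg = 0.35 × 9.8 = 3.430 m/s².
Braking distance = v²/(2a) = 3.3333² / (2 × 3.430) = 11.111 / 6.860 = 1.620 m.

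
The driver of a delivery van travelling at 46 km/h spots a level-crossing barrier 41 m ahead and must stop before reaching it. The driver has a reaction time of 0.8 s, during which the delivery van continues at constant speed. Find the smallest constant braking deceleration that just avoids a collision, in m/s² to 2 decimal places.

46 km/h ÷ 3.6 = 12.7778 m/s.
Distance covered during reaction = 12.7778 × 0.8 = 10.222 m.
Distance available for braking: 41 − 10.222 = 30.778 m.
v² = 2a·d ⇒ a = v²/(2d) = 12.7778² / (2 × 30.778) = 163.272 / 61.556 = 2.6524 m/s².

Required deceleration ≈ 2.65 m/s²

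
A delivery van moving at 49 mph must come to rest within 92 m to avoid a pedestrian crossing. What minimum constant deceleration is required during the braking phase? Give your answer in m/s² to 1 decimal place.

49 mph × 0.44704 = 21.9050 m/s.
v² = 2a·d ⇒ a = v²/(2d) = 21.9050² / (2 × 92.000) = 479.829 / 184.000 = 2.6078 m/s².

Required deceleration ≈ 2.6 m/s²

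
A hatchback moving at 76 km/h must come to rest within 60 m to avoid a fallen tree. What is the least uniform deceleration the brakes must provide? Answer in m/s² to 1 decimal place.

Required deceleration ≈ 3.7 m/s²

76 km/h ÷ 3.6 = 21.1111 m/s.
v² = 2a·d ⇒ a = v²/(2d) = 21.1111² / (2 × 60.000) = 445.679 / 120.000 = 3.7140 m/s².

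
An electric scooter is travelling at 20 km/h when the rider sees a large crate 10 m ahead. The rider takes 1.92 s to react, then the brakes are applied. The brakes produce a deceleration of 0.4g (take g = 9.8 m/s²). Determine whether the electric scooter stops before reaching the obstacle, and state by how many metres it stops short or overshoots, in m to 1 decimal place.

20 km/h ÷ 3.6 = 5.5556 m/s.
a = 0.4 × 9.8 = 3.920 m/s².
Reaction distance = 5.5556 × 1.92 = 10.667 m.
Braking distance = v²/(2a) = 30.865 / 7.840 = 3.937 m.
Total stopping distance = 10.667 + 3.937 = 14.604 m, vs 10 m available — it cannot stop in time and overshoots by 14.604 − 10 = 4.604 m.

No — it overshoots by 4.6 m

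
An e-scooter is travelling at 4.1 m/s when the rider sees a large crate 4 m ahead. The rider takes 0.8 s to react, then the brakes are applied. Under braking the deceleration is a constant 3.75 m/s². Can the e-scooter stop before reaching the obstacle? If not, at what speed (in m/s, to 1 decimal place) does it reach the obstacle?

Reaction distance = 4.1000 × 0.8 = 3.280 m.
Braking distance needed to stop: v²/(2a) = 16.810 / 7.500 = 2.241 m, so total needed = 3.280 + 2.241 = 5.521 m > 4 m — it cannot stop.
Distance remaining when braking begins: 4 − 3.280 = 0.720 m.
v² = v₀² − 2a·d = 16.810 − 2 × 3.750 × 0.720 = 11.410 m²/s².
v = √11.410 = 3.378 m/s.

No — it strikes the obstacle at 3.4 m/s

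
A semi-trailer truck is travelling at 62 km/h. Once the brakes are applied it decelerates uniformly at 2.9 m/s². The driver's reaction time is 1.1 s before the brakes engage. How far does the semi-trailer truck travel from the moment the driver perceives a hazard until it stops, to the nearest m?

Total stopping distance ≈ 70 m

62 km/h ÷ 3.6 = 17.2222 m/s.
Reaction distance = v·t_r = 17.2222 × 1.1 = 18.944 m.
Braking distance = v²/(2a) = 17.2222² / (2 × 2.900) = 296.604 / 5.800 = 51.139 m.
Total = 18.944 + 51.139 = 70.083 m.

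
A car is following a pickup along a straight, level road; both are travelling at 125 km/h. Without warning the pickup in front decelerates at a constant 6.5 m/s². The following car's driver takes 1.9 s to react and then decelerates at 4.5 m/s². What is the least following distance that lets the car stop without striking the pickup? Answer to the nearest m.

Minimum gap ≈ 107 m

125 km/h ÷ 3.6 = 34.7222 m/s.
Leader travels v²/(2a_L) = 1205.631 / 13.000 = 92.741 m before stopping.
Follower covers v·t_r = 34.7222 × 1.9 = 65.972 m while reacting, then v²/(2a_F) = 1205.631 / 9.000 = 133.959 m while braking, for a total of 65.972 + 133.959 = 199.931 m.
Since a_F ≤ a_L and the follower starts braking later, the follower is never slower than the leader, so the closest approach is when both have stopped.
Minimum gap = 199.931 − 92.741 = 107.190 m.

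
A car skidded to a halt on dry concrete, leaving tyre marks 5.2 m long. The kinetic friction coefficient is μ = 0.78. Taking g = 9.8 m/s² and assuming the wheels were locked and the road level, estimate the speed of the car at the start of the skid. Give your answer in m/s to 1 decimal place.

Initial speed ≈ 8.9 m/s

Deceleration a = μg = 0.78 × 9.8 = 7.644 m/s².
v = √(2a·d) = √(2 × 7.644 × 5.2) = √79.498 = 8.9162 m/s.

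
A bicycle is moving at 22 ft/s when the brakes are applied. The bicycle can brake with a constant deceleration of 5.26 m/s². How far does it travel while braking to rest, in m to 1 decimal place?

22 ft/s × 0.3048 = 6.7056 m/s.
Braking distance = v²/(2a) = 6.7056² / (2 × 5.260) = 44.965 / 10.520 = 4.274 m.

Braking distance ≈ 4.3 m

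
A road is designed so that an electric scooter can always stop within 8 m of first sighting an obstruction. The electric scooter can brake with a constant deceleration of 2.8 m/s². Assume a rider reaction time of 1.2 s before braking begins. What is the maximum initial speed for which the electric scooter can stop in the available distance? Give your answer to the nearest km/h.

Stopping distance: v·t_r + v²/(2a) = 8 with t_r = 1.2 s and a = 2.800 m/s².
So v² + 6.720 v − 44.80 = 0.
Positive root: v = −a·t_r + √((a·t_r)² + 2a·d) = −3.360 + √(11.290 + 44.80) = 4.1293 m/s.
4.1293 m/s × 3.6 = 14.865 km/h.

Maximum speed ≈ 15 km/h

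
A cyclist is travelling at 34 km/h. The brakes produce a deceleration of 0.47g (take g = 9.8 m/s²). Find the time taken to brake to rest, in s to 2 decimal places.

34 km/h ÷ 3.6 = 9.4444 m/s.
a = 0.47 × 9.8 = 4.606 m/s².
Braking time = v/a = 9.4444 / 4.606 = 2.050 s.

Braking time ≈ 2.05 s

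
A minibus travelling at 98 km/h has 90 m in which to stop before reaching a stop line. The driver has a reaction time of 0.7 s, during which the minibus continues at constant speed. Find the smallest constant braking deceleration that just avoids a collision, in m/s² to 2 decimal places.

Required deceleration ≈ 5.22 m/s²

98 km/h ÷ 3.6 = 27.2222 m/s.
Distance covered during reaction = 27.2222 × 0.7 = 19.056 m.
Distance available for braking: 90 − 19.056 = 70.944 m.
v² = 2a·d ⇒ a = v²/(2d) = 27.2222² / (2 × 70.944) = 741.048 / 141.888 = 5.2228 m/s².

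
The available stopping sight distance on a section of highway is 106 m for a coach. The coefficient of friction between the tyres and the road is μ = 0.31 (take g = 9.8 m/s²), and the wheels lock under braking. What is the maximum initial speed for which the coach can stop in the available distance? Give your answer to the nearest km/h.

a = μg = 0.31 × 9.8 = 3.038 m/s².
v²/(2a) = d ⇒ v = √(2 × 3.038 × 106) = √644.06 = 25.3783 m/s.
25.3783 m/s × 3.6 = 91.362 km/h.

Maximum speed ≈ 91 km/h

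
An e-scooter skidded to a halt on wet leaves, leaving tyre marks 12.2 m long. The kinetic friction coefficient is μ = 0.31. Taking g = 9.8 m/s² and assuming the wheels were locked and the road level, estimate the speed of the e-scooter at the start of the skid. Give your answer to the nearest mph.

Initial speed ≈ 19 mph

Deceleration a = μg = 0.31 × 9.8 = 3.038 m/s².
v = √(2a·d) = √(2 × 3.038 × 12.2) = √74.127 = 8.6097 m/s.
= 8.6097 ÷ 0.44704 = 19.259 mph.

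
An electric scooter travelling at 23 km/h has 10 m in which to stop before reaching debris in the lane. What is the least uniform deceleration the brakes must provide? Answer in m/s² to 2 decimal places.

23 km/h ÷ 3.6 = 6.3889 m/s.
v² = 2a·d ⇒ a = v²/(2d) = 6.3889² / (2 × 10.000) = 40.818 / 20.000 = 2.0409 m/s².

Required deceleration ≈ 2.04 m/s²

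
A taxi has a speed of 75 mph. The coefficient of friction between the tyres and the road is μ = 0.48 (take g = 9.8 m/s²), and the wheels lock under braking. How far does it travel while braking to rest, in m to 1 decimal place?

Braking distance ≈ 119.5 m

75 mph × 0.44704 = 33.5280 m/s.
a = μg = 0.48 × 9.8 = 4.704 m/s².
Braking distance = v²/(2a) = 33.5280² / (2 × 4.704) = 1124.127 / 9.408 = 119.486 m.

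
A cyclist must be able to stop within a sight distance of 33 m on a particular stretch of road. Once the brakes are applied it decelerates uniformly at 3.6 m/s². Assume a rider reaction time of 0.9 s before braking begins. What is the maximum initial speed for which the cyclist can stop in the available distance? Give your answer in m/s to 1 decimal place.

Maximum speed ≈ 12.5 m/s

Stopping distance: v·t_r + v²/(2a) = 33 with t_r = 0.9 s and a = 3.600 m/s².
So v² + 6.480 v − 237.60 = 0.
Positive root: v = −a·t_r + √((a·t_r)² + 2a·d) = −3.240 + √(10.498 + 237.60) = 12.5111 m/s.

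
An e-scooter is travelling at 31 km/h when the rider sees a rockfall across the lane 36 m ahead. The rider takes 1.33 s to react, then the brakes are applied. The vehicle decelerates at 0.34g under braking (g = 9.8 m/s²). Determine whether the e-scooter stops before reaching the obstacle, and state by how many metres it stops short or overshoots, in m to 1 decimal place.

Yes — it stops 13.4 m short of the obstacle

31 km/h ÷ 3.6 = 8.6111 m/s.
a = 0.34 × 9.8 = 3.332 m/s².
Reaction distance = 8.6111 × 1.33 = 11.453 m.
Braking distance = v²/(2a) = 74.151 / 6.664 = 11.127 m.
Total stopping distance = 11.453 + 11.127 = 22.580 m, vs 36 m available — it stops with 36 − 22.580 = 13.420 m to spare.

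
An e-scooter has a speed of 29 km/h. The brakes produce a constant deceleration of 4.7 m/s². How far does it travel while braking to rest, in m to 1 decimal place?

Braking distance ≈ 6.9 m

29 km/h ÷ 3.6 = 8.0556 m/s.
Braking distance = v²/(2a) = 8.0556² / (2 × 4.700) = 64.893 / 9.400 = 6.904 m.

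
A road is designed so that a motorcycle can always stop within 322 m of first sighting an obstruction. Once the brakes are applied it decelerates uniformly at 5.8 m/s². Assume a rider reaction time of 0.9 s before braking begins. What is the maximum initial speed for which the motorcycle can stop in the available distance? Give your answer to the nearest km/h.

Maximum speed ≈ 202 km/h

Stopping distance: v·t_r + v²/(2a) = 322 with t_r = 0.9 s and a = 5.800 m/s².
So v² + 10.440 v − 3735.20 = 0.
Positive root: v = −a·t_r + √((a·t_r)² + 2a·d) = −5.220 + √(27.248 + 3735.20) = 56.1188 m/s.
56.1188 m/s × 3.6 = 202.028 km/h.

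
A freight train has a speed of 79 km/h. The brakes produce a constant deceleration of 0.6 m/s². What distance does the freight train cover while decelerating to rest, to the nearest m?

Braking distance ≈ 401 m

79 km/h ÷ 3.6 = 21.9444 m/s.
Braking distance = v²/(2a) = 21.9444² / (2 × 0.600) = 481.557 / 1.200 = 401.298 m.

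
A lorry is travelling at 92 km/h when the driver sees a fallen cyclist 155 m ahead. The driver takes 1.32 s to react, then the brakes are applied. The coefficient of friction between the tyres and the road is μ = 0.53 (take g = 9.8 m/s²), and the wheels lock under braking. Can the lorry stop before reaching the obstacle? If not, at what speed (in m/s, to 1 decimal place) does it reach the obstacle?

Yes — it stops about 58.4 m short of the obstacle, so it never reaches it

92 km/h ÷ 3.6 = 25.5556 m/s.
a = μg = 0.53 × 9.8 = 5.194 m/s².
Reaction distance = 25.5556 × 1.32 = 33.733 m.
Braking distance = v²/(2a) = 653.089 / 10.388 = 62.870 m.
Total stopping distance = 33.733 + 62.870 = 96.603 m, vs 155 m available — it stops with 155 − 96.603 = 58.397 m to spare.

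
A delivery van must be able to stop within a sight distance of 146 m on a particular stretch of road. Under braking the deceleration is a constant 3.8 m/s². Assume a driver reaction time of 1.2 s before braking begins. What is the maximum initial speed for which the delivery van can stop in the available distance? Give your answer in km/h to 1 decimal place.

Stopping distance: v·t_r + v²/(2a) = 146 with t_r = 1.2 s and a = 3.800 m/s².
So v² + 9.120 v − 1109.60 = 0.
Positive root: v = −a·t_r + √((a·t_r)² + 2a·d) = −4.560 + √(20.794 + 1109.60) = 29.0613 m/s.
29.0613 m/s × 3.6 = 104.621 km/h.

Maximum speed ≈ 104.6 km/h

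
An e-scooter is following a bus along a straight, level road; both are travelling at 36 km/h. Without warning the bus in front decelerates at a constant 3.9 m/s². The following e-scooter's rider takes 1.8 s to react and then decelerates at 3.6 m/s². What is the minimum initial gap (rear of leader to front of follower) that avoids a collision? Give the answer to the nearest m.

Minimum gap ≈ 19 m

36 km/h ÷ 3.6 = 10.0000 m/s.
Leader travels v²/(2a_L) = 100.000 / 7.800 = 12.821 m before stopping.
Follower covers v·t_r = 10.0000 × 1.8 = 18.000 m while reacting, then v²/(2a_F) = 100.000 / 7.200 = 13.889 m while braking, for a total of 18.000 + 13.889 = 31.889 m.
Since a_F ≤ a_L and the follower starts braking later, the follower is never slower than the leader, so the closest approach is when both have stopped.
Minimum gap = 31.889 − 12.821 = 19.068 m.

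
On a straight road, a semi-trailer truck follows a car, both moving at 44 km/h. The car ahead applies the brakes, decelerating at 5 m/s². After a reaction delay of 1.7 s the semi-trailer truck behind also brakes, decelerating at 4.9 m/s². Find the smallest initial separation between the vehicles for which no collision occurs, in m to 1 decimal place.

44 km/h ÷ 3.6 = 12.2222 m/s.
Leader travels v²/(2a_L) = 149.382 / 10.000 = 14.938 m before stopping.
Follower covers v·t_r = 12.2222 × 1.7 = 20.778 m while reacting, then v²/(2a_F) = 149.382 / 9.800 = 15.243 m while braking, for a total of 20.778 + 15.243 = 36.021 m.
Since a_F ≤ a_L and the follower starts braking later, the follower is never slower than the leader, so the closest approach is when both have stopped.
Minimum gap = 36.021 − 14.938 = 21.083 m.

Minimum gap ≈ 21.1 m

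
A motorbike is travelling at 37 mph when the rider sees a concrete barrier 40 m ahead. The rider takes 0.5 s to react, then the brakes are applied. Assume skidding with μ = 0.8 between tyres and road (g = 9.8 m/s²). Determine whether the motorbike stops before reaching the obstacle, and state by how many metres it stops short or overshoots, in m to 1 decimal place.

37 mph × 0.44704 = 16.5405 m/s.
a = μg = 0.8 × 9.8 = 7.840 m/s².
Reaction distance = 16.5405 × 0.5 = 8.270 m.
Braking distance = v²/(2a) = 273.588 / 15.680 = 17.448 m.
Total stopping distance = 8.270 + 17.448 = 25.718 m, vs 40 m available — it stops with 40 − 25.718 = 14.282 m to spare.

Yes — it stops 14.3 m short of the obstacle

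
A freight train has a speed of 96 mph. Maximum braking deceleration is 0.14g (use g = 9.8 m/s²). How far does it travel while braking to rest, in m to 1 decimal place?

96 mph × 0.44704 = 42.9158 m/s.
a = 0.14 × 9.8 = 1.372 m/s².
Braking distance = v²/(2a) = 42.9158² / (2 × 1.372) = 1841.766 / 2.744 = 671.198 m.

Braking distance ≈ 671.2 m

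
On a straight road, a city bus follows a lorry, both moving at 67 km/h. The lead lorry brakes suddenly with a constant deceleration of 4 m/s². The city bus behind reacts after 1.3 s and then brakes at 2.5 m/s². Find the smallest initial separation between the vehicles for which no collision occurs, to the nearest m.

67 km/h ÷ 3.6 = 18.6111 m/s.
Leader travels v²/(2a_L) = 346.373 / 8.000 = 43.297 m before stopping.
Follower covers v·t_r = 18.6111 × 1.3 = 24.194 m while reacting, then v²/(2a_F) = 346.373 / 5.000 = 69.275 m while braking, for a total of 24.194 + 69.275 = 93.469 m.
Since a_F ≤ a_L and the follower starts braking later, the follower is never slower than the leader, so the closest approach is when both have stopped.
Minimum gap = 93.469 − 43.297 = 50.172 m.

Minimum gap ≈ 50 m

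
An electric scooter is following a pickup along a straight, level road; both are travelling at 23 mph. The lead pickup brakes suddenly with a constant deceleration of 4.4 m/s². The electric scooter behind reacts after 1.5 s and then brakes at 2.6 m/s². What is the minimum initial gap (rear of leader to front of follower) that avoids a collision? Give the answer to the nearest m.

23 mph × 0.44704 = 10.2819 m/s.
Leader travels v²/(2a_L) = 105.717 / 8.800 = 12.013 m before stopping.
Follower covers v·t_r = 10.2819 × 1.5 = 15.423 m while reacting, then v²/(2a_F) = 105.717 / 5.200 = 20.330 m while braking, for a total of 15.423 + 20.330 = 35.753 m.
Since a_F ≤ a_L and the follower starts braking later, the follower is never slower than the leader, so the closest approach is when both have stopped.
Minimum gap = 35.753 − 12.013 = 23.740 m.

Minimum gap ≈ 24 m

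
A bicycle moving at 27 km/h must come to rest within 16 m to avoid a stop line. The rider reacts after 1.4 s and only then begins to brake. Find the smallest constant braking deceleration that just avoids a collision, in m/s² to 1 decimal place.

Required deceleration ≈ 5.1 m/s²

27 km/h ÷ 3.6 = 7.5000 m/s.
Distance covered during reaction = 7.5000 × 1.4 = 10.500 m.
Distance available for braking: 16 − 10.500 = 5.500 m.
v² = 2a·d ⇒ a = v²/(2d) = 7.5000² / (2 × 5.500) = 56.250 / 11.000 = 5.1136 m/s².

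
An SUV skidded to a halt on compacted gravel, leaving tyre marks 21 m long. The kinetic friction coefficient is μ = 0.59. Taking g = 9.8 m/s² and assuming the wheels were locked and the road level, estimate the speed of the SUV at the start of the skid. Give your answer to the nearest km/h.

Deceleration a = μg = 0.59 × 9.8 = 5.782 m/s².
v = √(2a·d) = √(2 × 5.782 × 21) = √242.844 = 15.5835 m/s.
= 15.5835 × 3.6 = 56.101 km/h.

Initial speed ≈ 56 km/h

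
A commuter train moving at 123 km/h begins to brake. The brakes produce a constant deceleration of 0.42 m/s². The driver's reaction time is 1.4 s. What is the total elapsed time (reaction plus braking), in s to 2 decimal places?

Total time ≈ 82.75 s

123 km/h ÷ 3.6 = 34.1667 m/s.
Braking time = v/a = 34.1667 / 0.420 = 81.349 s.
Total = 1.4 + 81.349 = 82.749 s.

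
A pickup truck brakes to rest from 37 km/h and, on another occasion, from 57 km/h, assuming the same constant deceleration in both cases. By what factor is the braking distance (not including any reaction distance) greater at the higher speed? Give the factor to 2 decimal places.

Factor ≈ 2.37

Braking distance d = v²/(2a), so with a fixed, d ∝ v².
Factor = (57/37)² = 1.5405² = 2.3731.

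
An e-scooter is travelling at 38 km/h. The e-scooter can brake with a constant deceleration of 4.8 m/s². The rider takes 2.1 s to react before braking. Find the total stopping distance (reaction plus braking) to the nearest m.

Total stopping distance ≈ 34 m

38 km/h ÷ 3.6 = 10.5556 m/s.
Reaction distance = v·t_r = 10.5556 × 2.1 = 22.167 m.
Braking distance = v²/(2a) = 10.5556² / (2 × 4.800) = 111.421 / 9.600 = 11.606 m.
Total = 22.167 + 11.606 = 33.773 m.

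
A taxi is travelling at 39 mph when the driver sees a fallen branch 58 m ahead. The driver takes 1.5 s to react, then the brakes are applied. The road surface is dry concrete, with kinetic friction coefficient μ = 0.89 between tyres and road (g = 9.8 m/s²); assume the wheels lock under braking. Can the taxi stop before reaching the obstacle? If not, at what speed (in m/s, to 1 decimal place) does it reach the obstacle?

Yes — it stops about 14.4 m short of the obstacle, so it never reaches it

39 mph × 0.44704 = 17.4346 m/s.
a = μg = 0.89 × 9.8 = 8.722 m/s².
Reaction distance = 17.4346 × 1.5 = 26.152 m.
Braking distance = v²/(2a) = 303.965 / 17.444 = 17.425 m.
Total stopping distance = 26.152 + 17.425 = 43.577 m, vs 58 m available — it stops with 58 − 43.577 = 14.423 m to spare.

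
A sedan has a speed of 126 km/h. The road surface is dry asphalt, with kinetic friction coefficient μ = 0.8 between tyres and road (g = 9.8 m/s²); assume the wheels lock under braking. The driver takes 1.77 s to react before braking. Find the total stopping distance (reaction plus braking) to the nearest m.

Total stopping distance ≈ 140 m

126 km/h ÷ 3.6 = 35.0000 m/s.
a = μg = 0.8 × 9.8 = 7.840 m/s².
Reaction distance = v·t_r = 35.0000 × 1.77 = 61.950 m.
Braking distance = v²/(2a) = 35.0000² / (2 × 7.840) = 1225.000 / 15.680 = 78.125 m.
Total = 61.950 + 78.125 = 140.075 m.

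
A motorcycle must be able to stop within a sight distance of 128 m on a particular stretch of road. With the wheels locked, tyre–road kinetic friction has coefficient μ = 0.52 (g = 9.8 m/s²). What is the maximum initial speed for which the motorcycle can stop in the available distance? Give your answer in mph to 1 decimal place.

a = μg = 0.52 × 9.8 = 5.096 m/s².
v²/(2a) = d ⇒ v = √(2 × 5.096 × 128) = √1304.58 = 36.1190 m/s.
36.1190 m/s ÷ 0.44704 = 80.796 mph.

Maximum speed ≈ 80.8 mph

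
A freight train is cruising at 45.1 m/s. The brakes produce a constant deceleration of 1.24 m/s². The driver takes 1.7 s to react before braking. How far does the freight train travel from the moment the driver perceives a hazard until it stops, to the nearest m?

Reaction distance = v·t_r = 45.1000 × 1.7 = 76.670 m.
Braking distance = v²/(2a) = 45.1000² / (2 × 1.240) = 2034.010 / 2.480 = 820.165 m.
Total = 76.670 + 820.165 = 896.835 m.

Total stopping distance ≈ 897 m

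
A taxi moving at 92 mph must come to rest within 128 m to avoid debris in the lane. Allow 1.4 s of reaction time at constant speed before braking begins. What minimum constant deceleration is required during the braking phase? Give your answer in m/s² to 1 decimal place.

92 mph × 0.44704 = 41.1277 m/s.
Distance covered during reaction = 41.1277 × 1.4 = 57.579 m.
Distance available for braking: 128 − 57.579 = 70.421 m.
v² = 2a·d ⇒ a = v²/(2d) = 41.1277² / (2 × 70.421) = 1691.488 / 140.842 = 12.0098 m/s².

Required deceleration ≈ 12.0 m/s²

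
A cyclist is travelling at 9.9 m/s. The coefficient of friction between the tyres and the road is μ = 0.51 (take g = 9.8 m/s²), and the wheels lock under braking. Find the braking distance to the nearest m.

a = μg = 0.51 × 9.8 = 4.998 m/s².
Braking distance = v²/(2a) = 9.9000² / (2 × 4.998) = 98.010 / 9.996 = 9.805 m.

Braking distance ≈ 10 m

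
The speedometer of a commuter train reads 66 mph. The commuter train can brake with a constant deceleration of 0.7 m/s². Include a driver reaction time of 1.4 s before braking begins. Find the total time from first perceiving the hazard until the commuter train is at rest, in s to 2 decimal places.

Total time ≈ 43.55 s

66 mph × 0.44704 = 29.5046 m/s.
Braking time = v/a = 29.5046 / 0.700 = 42.149 s.
Total = 1.4 + 42.149 = 43.549 s.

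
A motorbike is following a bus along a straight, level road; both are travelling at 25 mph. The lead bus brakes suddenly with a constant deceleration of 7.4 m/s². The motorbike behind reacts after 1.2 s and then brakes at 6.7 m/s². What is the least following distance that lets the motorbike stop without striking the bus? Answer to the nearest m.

Minimum gap ≈ 14 m

25 mph × 0.44704 = 11.1760 m/s.
Leader travels v²/(2a_L) = 124.903 / 14.800 = 8.439 m before stopping.
Follower covers v·t_r = 11.1760 × 1.2 = 13.411 m while reacting, then v²/(2a_F) = 124.903 / 13.400 = 9.321 m while braking, for a total of 13.411 + 9.321 = 22.732 m.
Since a_F ≤ a_L and the follower starts braking later, the follower is never slower than the leader, so the closest approach is when both have stopped.
Minimum gap = 22.732 − 8.439 = 14.293 m.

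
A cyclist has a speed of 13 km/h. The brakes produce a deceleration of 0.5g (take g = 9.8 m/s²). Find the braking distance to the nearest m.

13 km/h ÷ 3.6 = 3.6111 m/s.
a = 0.5 × 9.8 = 4.900 m/s².
Braking distance = v²/(2a) = 3.6111² / (2 × 4.900) = 13.040 / 9.800 = 1.331 m.

Braking distance ≈ 1 m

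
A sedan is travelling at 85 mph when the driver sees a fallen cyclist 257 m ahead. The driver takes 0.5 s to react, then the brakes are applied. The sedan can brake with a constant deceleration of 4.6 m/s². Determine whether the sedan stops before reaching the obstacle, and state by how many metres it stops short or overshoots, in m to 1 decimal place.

85 mph × 0.44704 = 37.9984 m/s.
Reaction distance = 37.9984 × 0.5 = 18.999 m.
Braking distance = v²/(2a) = 1443.878 / 9.200 = 156.943 m.
Total stopping distance = 18.999 + 156.943 = 175.942 m, vs 257 m available — it stops with 257 − 175.942 = 81.058 m to spare.

Yes — it stops 81.1 m short of the obstacle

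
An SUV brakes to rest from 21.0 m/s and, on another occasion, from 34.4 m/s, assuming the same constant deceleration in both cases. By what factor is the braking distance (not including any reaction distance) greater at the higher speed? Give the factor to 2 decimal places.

Braking distance d = v²/(2a), so with a fixed, d ∝ v².
Factor = (34.4/21.0)² = 1.6381² = 2.6834.

Factor ≈ 2.68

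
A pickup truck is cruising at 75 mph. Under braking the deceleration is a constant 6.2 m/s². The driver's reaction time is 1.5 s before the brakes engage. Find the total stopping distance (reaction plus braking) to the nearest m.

Total stopping distance ≈ 141 m

75 mph × 0.44704 = 33.5280 m/s.
Reaction distance = v·t_r = 33.5280 × 1.5 = 50.292 m.
Braking distance = v²/(2a) = 33.5280² / (2 × 6.200) = 1124.127 / 12.400 = 90.655 m.
Total = 50.292 + 90.655 = 140.947 m.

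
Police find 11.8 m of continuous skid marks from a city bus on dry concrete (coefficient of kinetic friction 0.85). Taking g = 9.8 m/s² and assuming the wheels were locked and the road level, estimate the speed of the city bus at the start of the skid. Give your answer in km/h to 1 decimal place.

Deceleration a = μg = 0.85 × 9.8 = 8.330 m/s².
v = √(2a·d) = √(2 × 8.330 × 11.8) = √196.588 = 14.0210 m/s.
= 14.0210 × 3.6 = 50.476 km/h.

Initial speed ≈ 50.5 km/h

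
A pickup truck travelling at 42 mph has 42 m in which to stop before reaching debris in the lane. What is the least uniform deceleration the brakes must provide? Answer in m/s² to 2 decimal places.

Required deceleration ≈ 4.20 m/s²

42 mph × 0.44704 = 18.7757 m/s.
v² = 2a·d ⇒ a = v²/(2d) = 18.7757² / (2 × 42.000) = 352.527 / 84.000 = 4.1967 m/s².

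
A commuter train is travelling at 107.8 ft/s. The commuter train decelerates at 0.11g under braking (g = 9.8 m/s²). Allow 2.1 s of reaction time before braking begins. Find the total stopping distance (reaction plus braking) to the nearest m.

107.8 ft/s × 0.3048 = 32.8574 m/s.
a = 0.11 × 9.8 = 1.078 m/s².
Reaction distance = v·t_r = 32.8574 × 2.1 = 69.001 m.
Braking distance = v²/(2a) = 32.8574² / (2 × 1.078) = 1079.609 / 2.156 = 500.746 m.
Total = 69.001 + 500.746 = 569.747 m.

Total stopping distance ≈ 570 m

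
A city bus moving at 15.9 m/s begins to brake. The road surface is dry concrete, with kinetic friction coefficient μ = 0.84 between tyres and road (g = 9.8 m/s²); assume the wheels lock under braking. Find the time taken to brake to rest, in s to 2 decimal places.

Braking time ≈ 1.93 s

a = μg = 0.84 × 9.8 = 8.232 m/s².
Braking time = v/a = 15.9000 / 8.232 = 1.931 s.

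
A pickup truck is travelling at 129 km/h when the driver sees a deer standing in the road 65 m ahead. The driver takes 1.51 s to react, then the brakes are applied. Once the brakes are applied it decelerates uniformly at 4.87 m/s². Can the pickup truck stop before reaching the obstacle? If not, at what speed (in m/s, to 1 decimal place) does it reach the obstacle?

129 km/h ÷ 3.6 = 35.8333 m/s.
Reaction distance = 35.8333 × 1.51 = 54.108 m.
Braking distance needed to stop: v²/(2a) = 1284.025 / 9.740 = 131.830 m, so total needed = 54.108 + 131.830 = 185.938 m > 65 m — it cannot stop.
Distance remaining when braking begins: 65 − 54.108 = 10.892 m.
v² = v₀² − 2a·d = 1284.025 − 2 × 4.870 × 10.892 = 1177.937 m²/s².
v = √1177.937 = 34.321 m/s.

No — it strikes the obstacle at 34.3 m/s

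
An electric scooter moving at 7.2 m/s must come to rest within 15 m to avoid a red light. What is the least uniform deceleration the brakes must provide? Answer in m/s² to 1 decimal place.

v² = 2a·d ⇒ a = v²/(2d) = 7.2000² / (2 × 15.000) = 51.840 / 30.000 = 1.7280 m/s².

Required deceleration ≈ 1.7 m/s²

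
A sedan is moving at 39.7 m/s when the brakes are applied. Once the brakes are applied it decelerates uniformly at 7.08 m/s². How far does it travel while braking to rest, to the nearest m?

Braking distance ≈ 111 m

Braking distance = v²/(2a) = 39.7000² / (2 × 7.080) = 1576.090 / 14.160 = 111.306 m.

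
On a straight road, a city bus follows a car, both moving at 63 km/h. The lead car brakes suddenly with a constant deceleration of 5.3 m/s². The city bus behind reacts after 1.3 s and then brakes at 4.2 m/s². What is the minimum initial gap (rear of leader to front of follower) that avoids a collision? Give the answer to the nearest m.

63 km/h ÷ 3.6 = 17.5000 m/s.
Leader travels v²/(2a_L) = 306.250 / 10.600 = 28.892 m before stopping.
Follower covers v·t_r = 17.5000 × 1.3 = 22.750 m while reacting, then v²/(2a_F) = 306.250 / 8.400 = 36.458 m while braking, for a total of 22.750 + 36.458 = 59.208 m.
Since a_F ≤ a_L and the follower starts braking later, the follower is never slower than the leader, so the closest approach is when both have stopped.
Minimum gap = 59.208 − 28.892 = 30.316 m.

Minimum gap ≈ 30 m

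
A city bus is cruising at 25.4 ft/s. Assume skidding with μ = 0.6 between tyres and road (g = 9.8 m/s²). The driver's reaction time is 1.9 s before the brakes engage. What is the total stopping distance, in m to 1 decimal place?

25.4 ft/s × 0.3048 = 7.7419 m/s.
a = μg = 0.6 × 9.8 = 5.880 m/s².
Reaction distance = v·t_r = 7.7419 × 1.9 = 14.710 m.
Braking distance = v²/(2a) = 7.7419² / (2 × 5.880) = 59.937 / 11.760 = 5.097 m.
Total = 14.710 + 5.097 = 19.807 m.

Total stopping distance ≈ 19.8 m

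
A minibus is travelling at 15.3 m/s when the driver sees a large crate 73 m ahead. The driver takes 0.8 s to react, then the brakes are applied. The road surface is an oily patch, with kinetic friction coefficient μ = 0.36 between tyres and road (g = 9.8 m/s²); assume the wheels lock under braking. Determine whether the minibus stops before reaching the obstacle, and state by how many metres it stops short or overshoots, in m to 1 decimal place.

a = μg = 0.36 × 9.8 = 3.528 m/s².
Reaction distance = 15.3000 × 0.8 = 12.240 m.
Braking distance = v²/(2a) = 234.090 / 7.056 = 33.176 m.
Total stopping distance = 12.240 + 33.176 = 45.416 m, vs 73 m available — it stops with 73 − 45.416 = 27.584 m to spare.

Yes — it stops 27.6 m short of the obstacle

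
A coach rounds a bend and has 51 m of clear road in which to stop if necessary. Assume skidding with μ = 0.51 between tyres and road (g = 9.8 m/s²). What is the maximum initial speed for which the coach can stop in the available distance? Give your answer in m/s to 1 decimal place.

a = μg = 0.51 × 9.8 = 4.998 m/s².
v²/(2a) = d ⇒ v = √(2 × 4.998 × 51) = √509.80 = 22.5788 m/s.

Maximum speed ≈ 22.6 m/s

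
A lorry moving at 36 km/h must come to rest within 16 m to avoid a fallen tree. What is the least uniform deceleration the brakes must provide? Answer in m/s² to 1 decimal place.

Required deceleration ≈ 3.1 m/s²

36 km/h ÷ 3.6 = 10.0000 m/s.
v² = 2a·d ⇒ a = v²/(2d) = 10.0000² / (2 × 16.000) = 100.000 / 32.000 = 3.1250 m/s².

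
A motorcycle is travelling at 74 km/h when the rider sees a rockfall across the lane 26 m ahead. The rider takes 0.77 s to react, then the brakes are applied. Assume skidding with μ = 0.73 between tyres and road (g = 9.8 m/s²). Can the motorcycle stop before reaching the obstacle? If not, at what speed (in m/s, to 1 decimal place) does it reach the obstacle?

No — it strikes the obstacle at 16.6 m/s

74 km/h ÷ 3.6 = 20.5556 m/s.
a = μg = 0.73 × 9.8 = 7.154 m/s².
Reaction distance = 20.5556 × 0.77 = 15.828 m.
Braking distance needed to stop: v²/(2a) = 422.533 / 14.308 = 29.531 m, so total needed = 15.828 + 29.531 = 45.359 m > 26 m — it cannot stop.
Distance remaining when braking begins: 26 − 15.828 = 10.172 m.
v² = v₀² − 2a·d = 422.533 − 2 × 7.154 × 10.172 = 276.992 m²/s².
v = √276.992 = 16.643 m/s.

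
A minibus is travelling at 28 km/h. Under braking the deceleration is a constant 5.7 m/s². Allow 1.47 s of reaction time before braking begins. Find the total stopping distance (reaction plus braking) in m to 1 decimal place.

28 km/h ÷ 3.6 = 7.7778 m/s.
Reaction distance = v·t_r = 7.7778 × 1.47 = 11.433 m.
Braking distance = v²/(2a) = 7.7778² / (2 × 5.700) = 60.494 / 11.400 = 5.306 m.
Total = 11.433 + 5.306 = 16.739 m.

Total stopping distance ≈ 16.7 m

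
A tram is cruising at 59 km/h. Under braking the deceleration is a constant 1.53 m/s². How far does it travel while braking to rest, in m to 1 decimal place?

Braking distance ≈ 87.8 m

59 km/h ÷ 3.6 = 16.3889 m/s.
Braking distance = v²/(2a) = 16.3889² / (2 × 1.530) = 268.596 / 3.060 = 87.776 m.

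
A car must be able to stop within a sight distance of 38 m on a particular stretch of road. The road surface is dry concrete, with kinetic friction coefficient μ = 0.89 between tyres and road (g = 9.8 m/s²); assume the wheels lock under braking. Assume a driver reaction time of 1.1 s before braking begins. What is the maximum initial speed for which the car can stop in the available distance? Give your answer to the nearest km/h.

Maximum speed ≈ 64 km/h

a = μg = 0.89 × 9.8 = 8.722 m/s².
Stopping distance: v·t_r + v²/(2a) = 38 with t_r = 1.1 s and a = 8.722 m/s².
So v² + 19.188 v − 662.87 = 0.
Positive root: v = −a·t_r + √((a·t_r)² + 2a·d) = −9.594 + √(92.045 + 662.87) = 17.8817 m/s.
17.8817 m/s × 3.6 = 64.374 km/h.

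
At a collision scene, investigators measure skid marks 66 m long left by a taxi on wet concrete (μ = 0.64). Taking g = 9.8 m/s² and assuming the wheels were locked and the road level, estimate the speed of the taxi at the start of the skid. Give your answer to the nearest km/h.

Deceleration a = μg = 0.64 × 9.8 = 6.272 m/s².
v = √(2a·d) = √(2 × 6.272 × 66) = √827.904 = 28.7733 m/s.
= 28.7733 × 3.6 = 103.584 km/h.

Initial speed ≈ 104 km/h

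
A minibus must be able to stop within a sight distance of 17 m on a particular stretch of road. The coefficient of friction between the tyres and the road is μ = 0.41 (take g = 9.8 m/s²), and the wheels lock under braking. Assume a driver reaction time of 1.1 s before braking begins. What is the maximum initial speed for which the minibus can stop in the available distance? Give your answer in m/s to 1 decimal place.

Maximum speed ≈ 8.1 m/s

a = μg = 0.41 × 9.8 = 4.018 m/s².
Stopping distance: v·t_r + v²/(2a) = 17 with t_r = 1.1 s and a = 4.018 m/s².
So v² + 8.840 v − 136.61 = 0.
Positive root: v = −a·t_r + √((a·t_r)² + 2a·d) = −4.420 + √(19.536 + 136.61) = 8.0758 m/s.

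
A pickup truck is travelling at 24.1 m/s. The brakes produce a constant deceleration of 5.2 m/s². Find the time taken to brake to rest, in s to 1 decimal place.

Braking time ≈ 4.6 s

Braking time = v/a = 24.1000 / 5.200 = 4.635 s.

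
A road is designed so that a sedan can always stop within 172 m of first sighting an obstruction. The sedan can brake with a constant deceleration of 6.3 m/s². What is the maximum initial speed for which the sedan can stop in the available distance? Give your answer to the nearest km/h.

v²/(2a) = d ⇒ v = √(2 × 6.300 × 172) = √2167.20 = 46.5532 m/s.
46.5532 m/s × 3.6 = 167.592 km/h.

Maximum speed ≈ 168 km/h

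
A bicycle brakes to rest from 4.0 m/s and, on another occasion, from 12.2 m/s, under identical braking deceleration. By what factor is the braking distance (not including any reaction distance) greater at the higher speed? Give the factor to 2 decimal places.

Braking distance d = v²/(2a), so with a fixed, d ∝ v².
Factor = (12.2/4.0)² = 3.0500² = 9.3025.

Factor ≈ 9.30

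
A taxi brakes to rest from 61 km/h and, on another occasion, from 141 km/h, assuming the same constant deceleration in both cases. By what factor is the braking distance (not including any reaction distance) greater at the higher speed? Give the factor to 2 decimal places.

Factor ≈ 5.34

Braking distance d = v²/(2a), so with a fixed, d ∝ v².
Factor = (141/61)² = 2.3115² = 5.3430.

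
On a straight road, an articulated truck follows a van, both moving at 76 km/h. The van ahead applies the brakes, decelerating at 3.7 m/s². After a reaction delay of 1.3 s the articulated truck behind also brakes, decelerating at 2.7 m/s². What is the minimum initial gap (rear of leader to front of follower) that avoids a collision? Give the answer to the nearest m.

Minimum gap ≈ 50 m

76 km/h ÷ 3.6 = 21.1111 m/s.
Leader travels v²/(2a_L) = 445.679 / 7.400 = 60.227 m before stopping.
Follower covers v·t_r = 21.1111 × 1.3 = 27.444 m while reacting, then v²/(2a_F) = 445.679 / 5.400 = 82.533 m while braking, for a total of 27.444 + 82.533 = 109.977 m.
Since a_F ≤ a_L and the follower starts braking later, the follower is never slower than the leader, so the closest approach is when both have stopped.
Minimum gap = 109.977 − 60.227 = 49.750 m.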